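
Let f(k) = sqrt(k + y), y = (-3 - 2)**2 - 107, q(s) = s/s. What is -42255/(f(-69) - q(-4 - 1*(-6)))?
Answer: 42255/152 + 42255*I*sqrt(151)/152 ≈ 277.99 + 3416.0*I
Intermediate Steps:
q(s) = 1
y = -82 (y = (-5)**2 - 107 = 25 - 107 = -82)
f(k) = sqrt(-82 + k) (f(k) = sqrt(k - 82) = sqrt(-82 + k))
-42255/(f(-69) - q(-4 - 1*(-6))) = -42255/(sqrt(-82 - 69) - 1*1) = -42255/(sqrt(-151) - 1) = -42255/(I*sqrt(151) - 1) = -42255/(-1 + I*sqrt(151))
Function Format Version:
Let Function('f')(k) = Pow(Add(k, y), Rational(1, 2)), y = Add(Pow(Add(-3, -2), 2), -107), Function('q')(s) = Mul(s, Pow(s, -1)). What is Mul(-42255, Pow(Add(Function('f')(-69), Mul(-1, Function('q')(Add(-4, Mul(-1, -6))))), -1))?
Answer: Add(Rational(42255, 152), Mul(Rational(42255, 152), I, Pow(151, Rational(1, 2)))) ≈ Add(277.99, Mul(3416.0, I))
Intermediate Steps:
Function('q')(s) = 1
y = -82 (y = Add(Pow(-5, 2), -107) = Add(25, -107) = -82)
Function('f')(k) = Pow(Add(-82, k), Rational(1, 2)) (Function('f')(k) = Pow(Add(k, -82), Rational(1, 2)) = Pow(Add(-82, k), Rational(1, 2)))
Mul(-42255, Pow(Add(Function('f')(-69), Mul(-1, Function('q')(Add(-4, Mul(-1, -6))))), -1)) = Mul(-42255, Pow(Add(Pow(Add(-82, -69), Rational(1, 2)), Mul(-1, 1)), -1)) = Mul(-42255, Pow(Add(Pow(-151, Rational(1, 2)), -1), -1)) = Mul(-42255, Pow(Add(Mul(I, Pow(151, Rational(1, 2))), -1), -1)) = Mul(-42255, Pow(Add(-1, Mul(I, Pow(151, Rational(1, 2)))), -1))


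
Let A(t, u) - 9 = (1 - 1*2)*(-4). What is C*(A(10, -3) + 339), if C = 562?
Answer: 197824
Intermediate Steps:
A(t, u) = 13 (A(t, u) = 9 + (1 - 1*2)*(-4) = 9 + (1 - 2)*(-4) = 9 - 1*(-4) = 9 + 4 = 13)
C*(A(10, -3) + 339) = 562*(13 + 339) = 562*352 = 197824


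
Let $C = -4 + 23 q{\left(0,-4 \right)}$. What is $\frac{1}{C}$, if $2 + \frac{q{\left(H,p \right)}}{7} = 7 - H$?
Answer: $\frac{1}{801} \approx 0.0012484$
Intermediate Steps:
$q{\left(H,p \right)} = 35 - 7 H$ ($q{\left(H,p \right)} = -14 + 7 \left(7 - H\right) = -14 - \left(-49 + 7 H\right) = 35 - 7 H$)
$C = 801$ ($C = -4 + 23 \left(35 - 0\right) = -4 + 23 \left(35 + 0\right) = -4 + 23 \cdot 35 = -4 + 805 = 801$)
$\frac{1}{C} = \frac{1}{801}$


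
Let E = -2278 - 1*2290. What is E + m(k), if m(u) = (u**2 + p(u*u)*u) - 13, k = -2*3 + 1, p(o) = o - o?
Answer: -4556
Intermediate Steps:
p(o) = 0
k = -5 (k = -6 + 1 = -5)
m(u) = -13 + u**2 (m(u) = (u**2 + 0*u) - 13 = (u**2 + 0) - 13 = u**2 - 13 = -13 + u**2)
E = -4568 (E = -2278 - 2290 = -4568)
E + m(k) = -4568 + (-13 + (-5)**2) = -4568 + (-13 + 25) = -4568 + 12 = -4556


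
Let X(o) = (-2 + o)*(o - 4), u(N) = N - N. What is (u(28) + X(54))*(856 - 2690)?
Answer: -4768400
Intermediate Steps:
u(N) = 0
X(o) = (-4 + o)*(-2 + o) (X(o) = (-2 + o)*(-4 + o) = (-4 + o)*(-2 + o))
(u(28) + X(54))*(856 - 2690) = (0 + (8 + 54² - 6*54))*(856 - 2690) = (0 + (8 + 2916 - 324))*(-1834) = (0 + 2600)*(-1834) = 2600*(-1834) = -4768400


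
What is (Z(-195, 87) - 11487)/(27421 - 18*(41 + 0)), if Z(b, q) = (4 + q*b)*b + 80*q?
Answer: 3302868/26683 ≈ 123.78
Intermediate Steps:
Z(b, q) = 80*q + b*(4 + b*q) (Z(b, q) = (4 + b*q)*b + 80*q = b*(4 + b*q) + 80*q = 80*q + b*(4 + b*q))
(Z(-195, 87) - 11487)/(27421 - 18*(41 + 0)) = ((4*(-195) + 80*87 + 87*(-195)²) - 11487)/(27421 - 18*(41 + 0)) = ((-780 + 6960 + 87*38025) - 11487)/(27421 - 18*41) = ((-780 + 6960 + 3308175) - 11487)/(27421 - 738) = (3314355 - 11487)/26683 = 3302868*(1/26683) = 3302868/26683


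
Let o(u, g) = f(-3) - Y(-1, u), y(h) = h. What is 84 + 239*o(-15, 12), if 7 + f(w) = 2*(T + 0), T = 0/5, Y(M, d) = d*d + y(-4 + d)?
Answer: -50823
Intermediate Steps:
Y(M, d) = -4 + d + d² (Y(M, d) = d*d + (-4 + d) = d² + (-4 + d) = -4 + d + d²)
T = 0 (T = 0*(⅕) = 0)
f(w) = -7 (f(w) = -7 + 2*(0 + 0) = -7 + 2*0 = -7 + 0 = -7)
o(u, g) = -3 - u - u² (o(u, g) = -7 - (-4 + u + u²) = -7 + (4 - u - u²) = -3 - u - u²)
84 + 239*o(-15, 12) = 84 + 239*(-3 - 1*(-15) - 1*(-15)²) = 84 + 239*(-3 + 15 - 1*225) = 84 + 239*(-3 + 15 - 225) = 84 + 239*(-213) = 84 - 50907 = -50823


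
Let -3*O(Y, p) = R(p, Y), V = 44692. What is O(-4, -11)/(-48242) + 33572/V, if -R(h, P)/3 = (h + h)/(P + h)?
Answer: 3036590392/4042558995 ≈ 0.75116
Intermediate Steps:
R(h, P) = -6*h/(P + h) (R(h, P) = -3*(h + h)/(P + h) = -3*2*h/(P + h) = -6*h/(P + h))
O(Y, p) = 2*p/(Y + p) (O(Y, p) = -(-2)*p/(Y + p) = 2*p/(Y + p))
O(-4, -11)/(-48242) + 33572/V = (2*(-11)/(-4 - 11))/(-48242) + 33572/44692 = (2*(-11)/(-15))*(-1/48242) + 33572*(1/44692) = (2*(-11)*(-1/15))*(-1/48242) + 8393/11173 = (22/15)*(-1/48242) + 8393/11173 = -11/361815 + 8393/11173 = 3036590392/4042558995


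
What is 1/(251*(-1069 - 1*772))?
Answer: -1/462091 ≈ -2.1641e-6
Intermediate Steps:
1/(251*(-1069 - 1*772)) = 1/(251*(-1069 - 772)) = 1/(251*(-1841)) = 1/(-462091) = -1/462091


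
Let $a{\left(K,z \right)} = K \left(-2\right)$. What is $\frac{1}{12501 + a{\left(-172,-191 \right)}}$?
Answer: $\frac{1}{12845} \approx 7.7851 \cdot 10^{-5}$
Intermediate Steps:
$a{\left(K,z \right)} = - 2 K$
$\frac{1}{12501 + a{\left(-172,-191 \right)}} = \frac{1}{12501 - -344} = \frac{1}{12501 + 344} = \frac{1}{12845}$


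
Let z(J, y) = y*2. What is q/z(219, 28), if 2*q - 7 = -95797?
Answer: -47895/56 ≈ -855.27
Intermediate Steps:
q = -47895 (q = 7/2 + (½)*(-95797) = 7/2 - 95797/2 = -47895)
z(J, y) = 2*y
q/z(219, 28) = -47895/(2*28) = -47895/56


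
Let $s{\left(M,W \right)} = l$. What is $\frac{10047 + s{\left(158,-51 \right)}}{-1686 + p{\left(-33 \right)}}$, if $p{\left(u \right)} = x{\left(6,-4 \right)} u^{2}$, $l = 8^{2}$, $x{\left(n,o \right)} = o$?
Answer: $- \frac{10111}{6042} \approx -1.6735$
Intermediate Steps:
$l = 64$
$s{\left(M,W \right)} = 64$
$p{\left(u \right)} = - 4 u^{2}$
$\frac{10047 + s{\left(158,-51 \right)}}{-1686 + p{\left(-33 \right)}} = \frac{10047 + 64}{-1686 - 4 \left(-33\right)^{2}} = \frac{10111}{-1686 - 4356} = \frac{10111}{-6042} = 10111 \left(- \frac{1}{6042}\right) = - \frac{10111}{6042}$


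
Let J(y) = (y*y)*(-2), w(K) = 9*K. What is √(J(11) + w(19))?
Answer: I*√71 ≈ 8.4261*I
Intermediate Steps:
J(y) = -2*y² (J(y) = y²*(-2) = -2*y²)
√(J(11) + w(19)) = √(-2*11² + 9*19) = √(-2*121 + 171) = √(-242 + 171) = √(-71) = I*√71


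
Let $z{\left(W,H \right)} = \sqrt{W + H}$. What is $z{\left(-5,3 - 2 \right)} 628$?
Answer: $1256 i \approx 1256.0 i$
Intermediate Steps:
$z{\left(W,H \right)} = \sqrt{H + W}$
$z{\left(-5,3 - 2 \right)} 628 = \sqrt{\left(3 - 2\right) - 5} \cdot 628 = \sqrt{1 - 5} \cdot 628 = \sqrt{-4} \cdot 628 = 2 i 628 = 1256 i$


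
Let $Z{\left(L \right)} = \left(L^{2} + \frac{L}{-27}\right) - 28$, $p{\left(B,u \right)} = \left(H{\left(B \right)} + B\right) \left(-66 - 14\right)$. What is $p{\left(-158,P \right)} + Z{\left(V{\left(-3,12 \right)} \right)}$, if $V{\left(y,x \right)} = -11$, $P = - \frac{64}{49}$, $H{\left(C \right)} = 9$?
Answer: $\frac{324362}{27} \approx 12013.0$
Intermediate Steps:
$P = - \frac{64}{49}$ ($P = \left(-64\right) \frac{1}{49} = - \frac{64}{49} \approx -1.3061$)
$p{\left(B,u \right)} = -720 - 80 B$ ($p{\left(B,u \right)} = \left(9 + B\right) \left(-66 - 14\right) = \left(9 + B\right) \left(-80\right) = -720 - 80 B$)
$Z{\left(L \right)} = -28 + L^{2} - \frac{L}{27}$ ($Z{\left(L \right)} = \left(L^{2} - \frac{L}{27}\right) - 28 = -28 + L^{2} - \frac{L}{27}$)
$p{\left(-158,P \right)} + Z{\left(V{\left(-3,12 \right)} \right)} = \left(-720 - -12640\right) - \left(\frac{745}{27} - 121\right) = \left(-720 + 12640\right) + \left(-28 + 121 + \frac{11}{27}\right) = 11920 + \frac{2522}{27} = \frac{324362}{27}$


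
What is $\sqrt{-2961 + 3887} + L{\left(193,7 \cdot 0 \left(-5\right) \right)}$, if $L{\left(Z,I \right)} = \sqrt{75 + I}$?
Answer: $\sqrt{926} + 5 \sqrt{3} \approx 39.091$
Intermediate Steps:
$\sqrt{-2961 + 3887} + L{\left(193,7 \cdot 0 \left(-5\right) \right)} = \sqrt{-2961 + 3887} + \sqrt{75 + 7 \cdot 0 \left(-5\right)} = \sqrt{926} + \sqrt{75 + 0 \left(-5\right)} = \sqrt{926} + \sqrt{75 + 0} = \sqrt{926} + \sqrt{75} = \sqrt{926} + 5 \sqrt{3}$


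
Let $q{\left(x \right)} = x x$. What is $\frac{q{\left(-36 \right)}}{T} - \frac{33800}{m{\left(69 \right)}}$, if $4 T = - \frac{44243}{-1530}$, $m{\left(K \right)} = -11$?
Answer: $\frac{1582660120}{486673} \approx 3252.0$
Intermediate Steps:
$q{\left(x \right)} = x^{2}$
$T = \frac{44243}{6120}$ ($T = \frac{\left(-44243\right) \frac{1}{-1530}}{4} = \frac{\left(-44243\right) \left(- \frac{1}{1530}\right)}{4} = \frac{1}{4} \cdot \frac{44243}{1530} = \frac{44243}{6120} \approx 7.2292$)
$\frac{q{\left(-36 \right)}}{T} - \frac{33800}{m{\left(69 \right)}} = \frac{\left(-36\right)^{2}}{\frac{44243}{6120}} - \frac{33800}{-11} = 1296 \cdot \frac{6120}{44243} - - \frac{33800}{11} = \frac{7931520}{44243} + \frac{33800}{11} = \frac{1582660120}{486673}$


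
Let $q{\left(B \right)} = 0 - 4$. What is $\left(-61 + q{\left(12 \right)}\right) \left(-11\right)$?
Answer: $715$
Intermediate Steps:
$q{\left(B \right)} = -4$ ($q{\left(B \right)} = 0 - 4 = -4$)
$\left(-61 + q{\left(12 \right)}\right) \left(-11\right) = \left(-61 - 4\right) \left(-11\right) = \left(-65\right) \left(-11\right) = 715$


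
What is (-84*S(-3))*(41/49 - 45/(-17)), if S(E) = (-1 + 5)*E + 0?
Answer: 417888/119 ≈ 3511.7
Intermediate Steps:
S(E) = 4*E (S(E) = 4*E + 0 = 4*E)
(-84*S(-3))*(41/49 - 45/(-17)) = (-336*(-3))*(41/49 - 45/(-17)) = (-84*(-12))*(41*(1/49) - 45*(-1/17)) = 1008*(41/49 + 45/17) = 1008*(2902/833) = 417888/119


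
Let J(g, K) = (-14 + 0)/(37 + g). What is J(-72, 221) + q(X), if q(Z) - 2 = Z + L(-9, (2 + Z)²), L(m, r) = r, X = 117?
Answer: 71402/5 ≈ 14280.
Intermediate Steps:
J(g, K) = -14/(37 + g)
q(Z) = 2 + Z + (2 + Z)² (q(Z) = 2 + (Z + (2 + Z)²) = 2 + Z + (2 + Z)²)
J(-72, 221) + q(X) = -14/(37 - 72) + (2 + 117 + (2 + 117)²) = -14/(-35) + (2 + 117 + 119²) = -14*(-1/35) + (2 + 117 + 14161) = ⅖ + 14280 = 71402/5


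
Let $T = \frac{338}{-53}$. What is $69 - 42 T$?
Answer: $\frac{17853}{53} \approx 336.85$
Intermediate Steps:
$T = - \frac{338}{53}$ ($T = 338 \left(- \frac{1}{53}\right) = - \frac{338}{53} \approx -6.3774$)
$69 - 42 T = 69 - - \frac{14196}{53} = 69 + \frac{14196}{53} = \frac{17853}{53}$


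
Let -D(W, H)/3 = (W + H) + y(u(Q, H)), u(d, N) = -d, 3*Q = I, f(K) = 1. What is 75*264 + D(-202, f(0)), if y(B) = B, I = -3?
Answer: 20400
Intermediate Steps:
Q = -1 (Q = (⅓)*(-3) = -1)
D(W, H) = -3 - 3*H - 3*W (D(W, H) = -3*((W + H) - 1*(-1)) = -3*((H + W) + 1) = -3*(1 + H + W) = -3 - 3*H - 3*W)
75*264 + D(-202, f(0)) = 75*264 + (-3 - 3*1 - 3*(-202)) = 19800 + (-3 - 3 + 606) = 19800 + 600 = 20400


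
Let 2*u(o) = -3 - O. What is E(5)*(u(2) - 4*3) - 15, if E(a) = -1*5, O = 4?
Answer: 125/2 ≈ 62.500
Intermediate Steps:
E(a) = -5
u(o) = -7/2 (u(o) = (-3 - 1*4)/2 = (-3 - 4)/2 = (½)*(-7) = -7/2)
E(5)*(u(2) - 4*3) - 15 = -5*(-7/2 - 4*3) - 15 = -5*(-7/2 - 12) - 15 = -5*(-31/2) - 15 = 155/2 - 15 = 125/2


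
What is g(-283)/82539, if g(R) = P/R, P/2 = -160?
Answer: 320/23358537 ≈ 1.3699e-5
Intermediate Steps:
P = -320 (P = 2*(-160) = -320)
g(R) = -320/R
g(-283)/82539 = -320/(-283)/82539 = -320*(-1/283)*(1/82539) = (320/283)*(1/82539) = 320/23358537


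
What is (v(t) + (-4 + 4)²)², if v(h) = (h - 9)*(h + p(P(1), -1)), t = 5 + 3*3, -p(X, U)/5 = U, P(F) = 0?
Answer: 9025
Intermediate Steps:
p(X, U) = -5*U
t = 14 (t = 5 + 9 = 14)
v(h) = (-9 + h)*(5 + h) (v(h) = (h - 9)*(h - 5*(-1)) = (-9 + h)*(h + 5) = (-9 + h)*(5 + h))
(v(t) + (-4 + 4)²)² = ((-45 + 14² - 4*14) + (-4 + 4)²)² = ((-45 + 196 - 56) + 0²)² = (95 + 0)² = 95² = 9025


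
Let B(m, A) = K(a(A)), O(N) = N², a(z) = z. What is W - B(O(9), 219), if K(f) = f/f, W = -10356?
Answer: -10357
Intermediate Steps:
K(f) = 1
B(m, A) = 1
W - B(O(9), 219) = -10356 - 1*1 = -10356 - 1 = -10357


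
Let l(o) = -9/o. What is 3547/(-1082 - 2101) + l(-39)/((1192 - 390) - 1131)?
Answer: -15180068/13613691 ≈ -1.1151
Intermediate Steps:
3547/(-1082 - 2101) + l(-39)/((1192 - 390) - 1131) = 3547/(-1082 - 2101) + (-9/(-39))/((1192 - 390) - 1131) = 3547/(-3183) + (-9*(-1/39))/(802 - 1131) = 3547*(-1/3183) + (3/13)/(-329) = -3547/3183 + (3/13)*(-1/329) = -3547/3183 - 3/4277 = -15180068/13613691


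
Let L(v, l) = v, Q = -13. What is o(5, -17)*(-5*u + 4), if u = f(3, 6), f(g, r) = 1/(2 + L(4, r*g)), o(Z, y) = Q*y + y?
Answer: 646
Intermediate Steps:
o(Z, y) = -12*y (o(Z, y) = -13*y + y = -12*y)
f(g, r) = ⅙ (f(g, r) = 1/(2 + 4) = 1/6 = ⅙)
u = ⅙ ≈ 0.16667
o(5, -17)*(-5*u + 4) = (-12*(-17))*(-5*⅙ + 4) = 204*(-⅚ + 4) = 204*(19/6) = 646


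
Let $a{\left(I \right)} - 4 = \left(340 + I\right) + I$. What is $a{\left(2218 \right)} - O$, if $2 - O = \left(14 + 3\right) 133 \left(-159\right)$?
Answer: $-354721$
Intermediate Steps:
$a{\left(I \right)} = 344 + 2 I$ ($a{\left(I \right)} = 4 + \left(\left(340 + I\right) + I\right) = 4 + \left(340 + 2 I\right) = 344 + 2 I$)
$O = 359501$ ($O = 2 - \left(14 + 3\right) 133 \left(-159\right) = 2 - 17 \cdot 133 \left(-159\right) = 2 - 2261 \left(-159\right) = 2 - -359499 = 2 + 359499 = 359501$)
$a{\left(2218 \right)} - O = \left(344 + 2 \cdot 2218\right) - 359501 = \left(344 + 4436\right) - 359501 = 4780 - 359501 = -354721$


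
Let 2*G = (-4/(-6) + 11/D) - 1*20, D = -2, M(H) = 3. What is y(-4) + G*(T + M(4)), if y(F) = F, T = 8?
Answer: -1687/12 ≈ -140.58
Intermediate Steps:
G = -149/12 (G = ((-4/(-6) + 11/(-2)) - 1*20)/2 = ((-4*(-⅙) + 11*(-½)) - 20)/2 = ((⅔ - 11/2) - 20)/2 = (-29/6 - 20)/2 = (½)*(-149/6) = -149/12 ≈ -12.417)
y(-4) + G*(T + M(4)) = -4 - 149*(8 + 3)/12 = -4 - 149/12*11 = -4 - 1639/12 = -1687/12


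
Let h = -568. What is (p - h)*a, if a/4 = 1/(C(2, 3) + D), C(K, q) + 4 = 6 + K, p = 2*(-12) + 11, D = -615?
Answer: -2220/611 ≈ -3.6334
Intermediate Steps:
p = -13 (p = -24 + 11 = -13)
C(K, q) = 2 + K (C(K, q) = -4 + (6 + K) = 2 + K)
a = -4/611 (a = 4/((2 + 2) - 615) = 4/(4 - 615) = 4/(-611) = 4*(-1/611) = -4/611 ≈ -0.0065466)
(p - h)*a = (-13 - 1*(-568))*(-4/611) = (-13 + 568)*(-4/611) = 555*(-4/611) = -2220/611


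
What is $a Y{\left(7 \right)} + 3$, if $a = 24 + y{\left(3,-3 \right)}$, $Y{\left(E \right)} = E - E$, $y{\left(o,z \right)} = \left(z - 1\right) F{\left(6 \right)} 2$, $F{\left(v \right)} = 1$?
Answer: $3$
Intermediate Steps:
$y{\left(o,z \right)} = -2 + 2 z$ ($y{\left(o,z \right)} = \left(z - 1\right) 1 \cdot 2 = \left(-1 + z\right) 1 \cdot 2 = \left(-1 + z\right) 2 = -2 + 2 z$)
$Y{\left(E \right)} = 0$
$a = 16$ ($a = 24 + \left(-2 + 2 \left(-3\right)\right) = 24 - 8 = 16$)
$a Y{\left(7 \right)} + 3 = 16 \cdot 0 + 3 = 0 + 3 = 3$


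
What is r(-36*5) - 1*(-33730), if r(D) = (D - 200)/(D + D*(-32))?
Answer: 9410651/279 ≈ 33730.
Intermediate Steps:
r(D) = -(-200 + D)/(31*D) (r(D) = (-200 + D)/(D - 32*D) = (-200 + D)/((-31*D)) = (-200 + D)*(-1/(31*D)) = -(-200 + D)/(31*D))
r(-36*5) - 1*(-33730) = (200 - (-36)*5)/(31*((-36*5))) - 1*(-33730) = (1/31)*(200 - 1*(-180))/(-180) + 33730 = (1/31)*(-1/180)*(200 + 180) + 33730 = (1/31)*(-1/180)*380 + 33730 = -19/279 + 33730 = 9410651/279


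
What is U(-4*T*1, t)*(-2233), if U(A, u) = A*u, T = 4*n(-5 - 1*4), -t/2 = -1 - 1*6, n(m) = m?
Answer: -4501728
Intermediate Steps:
t = 14 (t = -2*(-1 - 1*6) = -2*(-1 - 6) = -2*(-7) = 14)
T = -36 (T = 4*(-5 - 1*4) = 4*(-5 - 4) = 4*(-9) = -36)
U(-4*T*1, t)*(-2233) = ((-4*(-36)*1)*14)*(-2233) = ((144*1)*14)*(-2233) = (144*14)*(-2233) = 2016*(-2233) = -4501728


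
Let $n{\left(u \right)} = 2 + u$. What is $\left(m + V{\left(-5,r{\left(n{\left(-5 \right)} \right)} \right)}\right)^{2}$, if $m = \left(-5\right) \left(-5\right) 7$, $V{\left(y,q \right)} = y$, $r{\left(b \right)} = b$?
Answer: $28900$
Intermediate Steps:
$m = 175$ ($m = 25 \cdot 7 = 175$)
$\left(m + V{\left(-5,r{\left(n{\left(-5 \right)} \right)} \right)}\right)^{2} = \left(175 - 5\right)^{2} = 170^{2} = 28900$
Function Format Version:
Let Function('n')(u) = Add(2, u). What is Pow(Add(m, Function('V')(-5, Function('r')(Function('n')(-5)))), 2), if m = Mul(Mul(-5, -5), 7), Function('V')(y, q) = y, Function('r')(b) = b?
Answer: 28900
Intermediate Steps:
m = 175 (m = Mul(25, 7) = 175)
Pow(Add(m, Function('V')(-5, Function('r')(Function('n')(-5)))), 2) = Pow(Add(175, -5), 2) = Pow(170, 2) = 28900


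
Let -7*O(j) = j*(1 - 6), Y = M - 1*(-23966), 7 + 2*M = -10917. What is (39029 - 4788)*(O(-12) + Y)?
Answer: 4433113788/7 ≈ 6.3330e+8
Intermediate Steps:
M = -5462 (M = -7/2 + (½)*(-10917) = -7/2 - 10917/2 = -5462)
Y = 18504 (Y = -5462 - 1*(-23966) = -5462 + 23966 = 18504)
O(j) = 5*j/7 (O(j) = -j*(1 - 6)/7 = -j*(-5)/7 = -(-5)*j/7 = 5*j/7)
(39029 - 4788)*(O(-12) + Y) = (39029 - 4788)*((5/7)*(-12) + 18504) = 34241*(-60/7 + 18504) = 34241*(129468/7) = 4433113788/7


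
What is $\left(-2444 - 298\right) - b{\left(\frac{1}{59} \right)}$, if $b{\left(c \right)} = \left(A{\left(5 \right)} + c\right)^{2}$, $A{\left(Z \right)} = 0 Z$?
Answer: $- \frac{9544903}{3481} \approx -2742.0$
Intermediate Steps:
$A{\left(Z \right)} = 0$
$b{\left(c \right)} = c^{2}$ ($b{\left(c \right)} = \left(0 + c\right)^{2} = c^{2}$)
$\left(-2444 - 298\right) - b{\left(\frac{1}{59} \right)} = \left(-2444 - 298\right) - \left(\frac{1}{59}\right)^{2} = -2742 - \left(\frac{1}{59}\right)^{2} = -2742 - \frac{1}{3481} = - \frac{9544903}{3481}$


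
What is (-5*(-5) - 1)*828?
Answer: 19872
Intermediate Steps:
(-5*(-5) - 1)*828 = (25 - 1)*828 = 24*828 = 19872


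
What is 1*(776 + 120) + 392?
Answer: 1288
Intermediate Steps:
1*(776 + 120) + 392 = 1*896 + 392 = 896 + 392 = 1288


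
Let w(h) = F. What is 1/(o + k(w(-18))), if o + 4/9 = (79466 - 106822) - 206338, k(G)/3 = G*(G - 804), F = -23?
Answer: -9/1589683 ≈ -5.6615e-6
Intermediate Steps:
w(h) = -23
k(G) = 3*G*(-804 + G) (k(G) = 3*(G*(G - 804)) = 3*(G*(-804 + G)) = 3*G*(-804 + G))
o = -2103250/9 (o = -4/9 + ((79466 - 106822) - 206338) = -4/9 + (-27356 - 206338) = -4/9 - 233694 = -2103250/9 ≈ -2.3369e+5)
1/(o + k(w(-18))) = 1/(-2103250/9 + 3*(-23)*(-804 - 23)) = 1/(-2103250/9 + 3*(-23)*(-827)) = 1/(-2103250/9 + 57063) = 1/(-1589683/9) = -9/1589683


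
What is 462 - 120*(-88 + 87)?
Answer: 582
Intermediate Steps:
462 - 120*(-88 + 87) = 462 - 120*(-1) = 462 + 120 = 582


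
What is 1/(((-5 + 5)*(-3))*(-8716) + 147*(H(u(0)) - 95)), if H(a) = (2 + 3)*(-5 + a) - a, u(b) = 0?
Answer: -1/17640 ≈ -5.6689e-5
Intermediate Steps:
H(a) = -25 + 4*a (H(a) = 5*(-5 + a) - a = (-25 + 5*a) - a = -25 + 4*a)
1/(((-5 + 5)*(-3))*(-8716) + 147*(H(u(0)) - 95)) = 1/(((-5 + 5)*(-3))*(-8716) + 147*((-25 + 4*0) - 95)) = 1/((0*(-3))*(-8716) + 147*((-25 + 0) - 95)) = 1/(0*(-8716) + 147*(-25 - 95)) = 1/(0 + 147*(-120)) = 1/(0 - 17640) = 1/(-17640) = -1/17640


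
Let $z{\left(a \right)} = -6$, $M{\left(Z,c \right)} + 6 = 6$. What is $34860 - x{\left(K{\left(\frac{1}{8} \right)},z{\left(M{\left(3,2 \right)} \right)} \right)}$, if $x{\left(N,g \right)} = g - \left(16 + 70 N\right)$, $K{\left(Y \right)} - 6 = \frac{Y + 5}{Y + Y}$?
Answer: $36737$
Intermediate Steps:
$M{\left(Z,c \right)} = 0$ ($M{\left(Z,c \right)} = -6 + 6 = 0$)
$K{\left(Y \right)} = 6 + \frac{5 + Y}{2 Y}$ ($K{\left(Y \right)} = 6 + \frac{Y + 5}{Y + Y} = 6 + \frac{5 + Y}{2 Y}$)
$x{\left(N,g \right)} = -16 + g - 70 N$ ($x{\left(N,g \right)} = g - \left(16 + 70 N\right) = -16 + g - 70 N$)
$34860 - x{\left(K{\left(\frac{1}{8} \right)},z{\left(M{\left(3,2 \right)} \right)} \right)} = 34860 - \left(-16 - 6 - 70 \frac{5 + \frac{13}{8}}{2 \cdot \frac{1}{8}}\right) = 34860 - \left(-16 - 6 - 70 \frac{\frac{1}{\frac{1}{8}} \left(5 + 13 \cdot \frac{1}{8}\right)}{2}\right) = 34860 - \left(-16 - 6 - 70 \cdot \frac{1}{2} \cdot 8 \left(5 + \frac{13}{8}\right)\right) = 34860 - \left(-16 - 6 - 70 \cdot \frac{1}{2} \cdot 8 \cdot \frac{53}{8}\right) = 34860 - \left(-16 - 6 - 1855\right) = 34860 - -1877 = 34860 + 1877 = 36737$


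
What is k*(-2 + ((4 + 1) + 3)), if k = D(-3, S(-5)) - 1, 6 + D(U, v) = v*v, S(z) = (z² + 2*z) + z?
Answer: 558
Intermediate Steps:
S(z) = z² + 3*z
D(U, v) = -6 + v² (D(U, v) = -6 + v*v = -6 + v²)
k = 93 (k = (-6 + (-5*(3 - 5))²) - 1 = (-6 + (-5*(-2))²) - 1 = (-6 + 10²) - 1 = (-6 + 100) - 1 = 94 - 1 = 93)
k*(-2 + ((4 + 1) + 3)) = 93*(-2 + ((4 + 1) + 3)) = 93*(-2 + (5 + 3)) = 93*(-2 + 8) = 93*6 = 558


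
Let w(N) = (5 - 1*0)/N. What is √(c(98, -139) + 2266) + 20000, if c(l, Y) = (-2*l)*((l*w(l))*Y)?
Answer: 20000 + √138486 ≈ 20372.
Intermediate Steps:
w(N) = 5/N (w(N) = (5 + 0)/N = 5/N)
c(l, Y) = -10*Y*l (c(l, Y) = (-2*l)*((l*(5/l))*Y) = (-2*l)*(5*Y) = -10*Y*l)
√(c(98, -139) + 2266) + 20000 = √(-10*(-139)*98 + 2266) + 20000 = √(136220 + 2266) + 20000 = √138486 + 20000 = 20000 + √138486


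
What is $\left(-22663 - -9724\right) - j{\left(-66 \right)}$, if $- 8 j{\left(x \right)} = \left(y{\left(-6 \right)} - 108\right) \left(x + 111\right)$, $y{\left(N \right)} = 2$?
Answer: $- \frac{54141}{4} \approx -13535.0$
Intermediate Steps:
$j{\left(x \right)} = \frac{5883}{4} + \frac{53 x}{4}$ ($j{\left(x \right)} = - \frac{\left(2 - 108\right) \left(x + 111\right)}{8} = - \frac{\left(-106\right) \left(111 + x\right)}{8} = - \frac{-11766 - 106 x}{8} = \frac{5883}{4} + \frac{53 x}{4}$)
$\left(-22663 - -9724\right) - j{\left(-66 \right)} = \left(-22663 - -9724\right) - \left(\frac{5883}{4} + \frac{53}{4} \left(-66\right)\right) = \left(-22663 + 9724\right) - \left(\frac{5883}{4} - \frac{1749}{2}\right) = -12939 - \frac{2385}{4} = - \frac{54141}{4}$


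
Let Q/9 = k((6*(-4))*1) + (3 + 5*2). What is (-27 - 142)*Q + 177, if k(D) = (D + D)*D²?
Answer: 42033012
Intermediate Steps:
k(D) = 2*D³ (k(D) = (2*D)*D² = 2*D³)
Q = -248715 (Q = 9*(2*((6*(-4))*1)³ + (3 + 5*2)) = 9*(2*(-24*1)³ + (3 + 10)) = 9*(2*(-24)³ + 13) = 9*(2*(-13824) + 13) = 9*(-27648 + 13) = 9*(-27635) = -248715)
(-27 - 142)*Q + 177 = (-27 - 142)*(-248715) + 177 = -169*(-248715) + 177 = 42032835 + 177 = 42033012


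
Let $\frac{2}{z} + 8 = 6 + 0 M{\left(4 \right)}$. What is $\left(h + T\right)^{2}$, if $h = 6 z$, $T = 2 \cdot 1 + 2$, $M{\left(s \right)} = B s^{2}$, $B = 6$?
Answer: $4$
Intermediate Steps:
$M{\left(s \right)} = 6 s^{2}$
$T = 4$ ($T = 2 + 2 = 4$)
$z = -1$ ($z = \frac{2}{-8 + \left(6 + 0 \cdot 6 \cdot 4^{2}\right)} = \frac{2}{-8 + \left(6 + 0 \cdot 6 \cdot 16\right)} = \frac{2}{-8 + \left(6 + 0 \cdot 96\right)} = \frac{2}{-8 + \left(6 + 0\right)} = \frac{2}{-8 + 6} = \frac{2}{-2} = 2 \left(- \frac{1}{2}\right) = -1$)
$h = -6$ ($h = 6 \left(-1\right) = -6$)
$\left(h + T\right)^{2} = \left(-6 + 4\right)^{2} = \left(-2\right)^{2} = 4$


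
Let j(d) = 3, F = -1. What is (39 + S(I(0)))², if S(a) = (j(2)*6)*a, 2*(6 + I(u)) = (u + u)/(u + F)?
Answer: 4761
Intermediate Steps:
I(u) = -6 + u/(-1 + u) (I(u) = -6 + ((u + u)/(u - 1))/2 = -6 + ((2*u)/(-1 + u))/2 = -6 + (2*u/(-1 + u))/2 = -6 + u/(-1 + u))
S(a) = 18*a (S(a) = (3*6)*a = 18*a)
(39 + S(I(0)))² = (39 + 18*((6 - 5*0)/(-1 + 0)))² = (39 + 18*((6 + 0)/(-1)))² = (39 + 18*(-1*6))² = (39 + 18*(-6))² = (39 - 108)² = (-69)² = 4761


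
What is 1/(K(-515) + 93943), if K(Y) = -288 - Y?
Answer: 1/94170 ≈ 1.0619e-5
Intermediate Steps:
1/(K(-515) + 93943) = 1/((-288 - 1*(-515)) + 93943) = 1/((-288 + 515) + 93943) = 1/(227 + 93943) = 1/94170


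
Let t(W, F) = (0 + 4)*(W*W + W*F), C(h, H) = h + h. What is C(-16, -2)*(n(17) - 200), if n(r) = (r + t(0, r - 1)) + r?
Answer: 5312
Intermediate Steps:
C(h, H) = 2*h
t(W, F) = 4*W² + 4*F*W (t(W, F) = 4*(W² + F*W) = 4*W² + 4*F*W)
n(r) = 2*r (n(r) = (r + 4*0*((r - 1) + 0)) + r = (r + 4*0*((-1 + r) + 0)) + r = (r + 4*0*(-1 + r)) + r = (r + 0) + r = r + r = 2*r)
C(-16, -2)*(n(17) - 200) = (2*(-16))*(2*17 - 200) = -32*(34 - 200) = -32*(-166) = 5312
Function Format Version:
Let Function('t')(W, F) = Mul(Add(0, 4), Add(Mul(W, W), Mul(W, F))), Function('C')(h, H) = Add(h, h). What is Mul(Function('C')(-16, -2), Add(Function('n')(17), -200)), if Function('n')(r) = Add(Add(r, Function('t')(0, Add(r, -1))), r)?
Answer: 5312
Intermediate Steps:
Function('C')(h, H) = Mul(2, h)
Function('t')(W, F) = Add(Mul(4, Pow(W, 2)), Mul(4, F, W)) (Function('t')(W, F) = Mul(4, Add(Pow(W, 2), Mul(F, W))) = Add(Mul(4, Pow(W, 2)), Mul(4, F, W)))
Function('n')(r) = Mul(2, r) (Function('n')(r) = Add(Add(r, Mul(4, 0, Add(Add(r, -1), 0))), r) = Add(Add(r, Mul(4, 0, Add(Add(-1, r), 0))), r) = Add(Add(r, Mul(4, 0, Add(-1, r))), r) = Add(Add(r, 0), r) = Add(r, r) = Mul(2, r))
Mul(Function('C')(-16, -2), Add(Function('n')(17), -200)) = Mul(Mul(2, -16), Add(Mul(2, 17), -200)) = Mul(-32, Add(34, -200)) = Mul(-32, -166) = 5312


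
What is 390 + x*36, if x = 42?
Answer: 1902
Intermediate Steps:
390 + x*36 = 390 + 42*36 = 390 + 1512 = 1902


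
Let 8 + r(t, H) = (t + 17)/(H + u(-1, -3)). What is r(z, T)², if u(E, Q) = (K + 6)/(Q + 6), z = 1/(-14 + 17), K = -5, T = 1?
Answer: 25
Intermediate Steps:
z = ⅓ (z = 1/3 = ⅓ ≈ 0.33333)
u(E, Q) = 1/(6 + Q) (u(E, Q) = (-5 + 6)/(Q + 6) = 1/(6 + Q))
r(t, H) = -8 + (17 + t)/(⅓ + H) (r(t, H) = -8 + (t + 17)/(H + 1/(6 - 3)) = -8 + (17 + t)/(H + 1/3) = -8 + (17 + t)/(H + ⅓) = -8 + (17 + t)/(⅓ + H))
r(z, T)² = ((43 - 24*1 + 3*(⅓))/(1 + 3*1))² = ((43 - 24 + 1)/(1 + 3))² = (20/4)² = ((¼)*20)² = 5² = 25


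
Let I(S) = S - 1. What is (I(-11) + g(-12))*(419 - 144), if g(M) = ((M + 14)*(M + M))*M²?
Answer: -1904100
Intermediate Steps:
I(S) = -1 + S
g(M) = 2*M³*(14 + M) (g(M) = ((14 + M)*(2*M))*M² = (2*M*(14 + M))*M² = 2*M³*(14 + M))
(I(-11) + g(-12))*(419 - 144) = ((-1 - 11) + 2*(-12)³*(14 - 12))*(419 - 144) = (-12 + 2*(-1728)*2)*275 = (-12 - 6912)*275 = -6924*275 = -1904100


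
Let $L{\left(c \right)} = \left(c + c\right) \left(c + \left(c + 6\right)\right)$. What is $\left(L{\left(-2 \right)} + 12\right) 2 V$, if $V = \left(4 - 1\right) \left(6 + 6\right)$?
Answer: $288$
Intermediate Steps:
$L{\left(c \right)} = 2 c \left(6 + 2 c\right)$ ($L{\left(c \right)} = 2 c \left(c + \left(6 + c\right)\right) = 2 c \left(6 + 2 c\right)$)
$V = 36$ ($V = 3 \cdot 12 = 36$)
$\left(L{\left(-2 \right)} + 12\right) 2 V = \left(4 \left(-2\right) \left(3 - 2\right) + 12\right) 2 \cdot 36 = \left(4 \left(-2\right) 1 + 12\right) 2 \cdot 36 = \left(-8 + 12\right) 2 \cdot 36 = 4 \cdot 2 \cdot 36 = 8 \cdot 36 = 288$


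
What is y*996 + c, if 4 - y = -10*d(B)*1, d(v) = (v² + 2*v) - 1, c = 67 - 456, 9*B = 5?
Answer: 209945/27 ≈ 7775.7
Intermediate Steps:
B = 5/9 (B = (⅑)*5 = 5/9 ≈ 0.55556)
c = -389
d(v) = -1 + v² + 2*v
y = 664/81 (y = 4 - (-10*(-1 + (5/9)² + 2*(5/9))) = 4 - (-10*(-1 + 25/81 + 10/9)) = 4 - (-10*34/81) = 4 - (-340)/81 = 4 - 1*(-340/81) = 4 + 340/81 = 664/81 ≈ 8.1975)
y*996 + c = (664/81)*996 - 389 = 220448/27 - 389 = 209945/27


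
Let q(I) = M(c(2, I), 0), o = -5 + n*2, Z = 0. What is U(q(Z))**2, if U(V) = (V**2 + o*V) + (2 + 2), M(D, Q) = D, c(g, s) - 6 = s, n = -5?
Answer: 2500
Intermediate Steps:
c(g, s) = 6 + s
o = -15 (o = -5 - 5*2 = -5 - 10 = -15)
q(I) = 6 + I
U(V) = 4 + V**2 - 15*V (U(V) = (V**2 - 15*V) + (2 + 2) = (V**2 - 15*V) + 4 = 4 + V**2 - 15*V)
U(q(Z))**2 = (4 + (6 + 0)**2 - 15*(6 + 0))**2 = (4 + 6**2 - 15*6)**2 = (4 + 36 - 90)**2 = (-50)**2 = 2500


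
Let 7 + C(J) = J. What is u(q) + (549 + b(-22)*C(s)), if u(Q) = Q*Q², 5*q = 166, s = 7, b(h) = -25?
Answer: 4642921/125 ≈ 37143.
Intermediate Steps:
q = 166/5 (q = (⅕)*166 = 166/5 ≈ 33.200)
u(Q) = Q³
C(J) = -7 + J
u(q) + (549 + b(-22)*C(s)) = (166/5)³ + (549 - 25*(-7 + 7)) = 4574296/125 + (549 - 25*0) = 4574296/125 + (549 + 0) = 4574296/125 + 549 = 4642921/125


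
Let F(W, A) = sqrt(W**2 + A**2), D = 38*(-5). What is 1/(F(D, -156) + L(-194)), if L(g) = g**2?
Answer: 9409/354102015 - sqrt(15109)/708204030 ≈ 2.6398e-5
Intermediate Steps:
D = -190
F(W, A) = sqrt(A**2 + W**2)
1/(F(D, -156) + L(-194)) = 1/(sqrt((-156)**2 + (-190)**2) + (-194)**2) = 1/(sqrt(24336 + 36100) + 37636) = 1/(sqrt(60436) + 37636) = 1/(2*sqrt(15109) + 37636) = 1/(37636 + 2*sqrt(15109))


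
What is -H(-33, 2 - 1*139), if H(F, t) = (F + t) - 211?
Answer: 381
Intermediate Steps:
H(F, t) = -211 + F + t
-H(-33, 2 - 1*139) = -(-211 - 33 + (2 - 1*139)) = -(-211 - 33 + (2 - 139)) = -(-211 - 33 - 137) = -1*(-381) = 381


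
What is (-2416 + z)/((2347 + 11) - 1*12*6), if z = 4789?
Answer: 791/762 ≈ 1.0381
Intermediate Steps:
(-2416 + z)/((2347 + 11) - 1*12*6) = (-2416 + 4789)/((2347 + 11) - 1*12*6) = 2373/(2358 - 12*6) = 2373/(2358 - 72) = 2373/2286 = 2373*(1/2286) = 791/762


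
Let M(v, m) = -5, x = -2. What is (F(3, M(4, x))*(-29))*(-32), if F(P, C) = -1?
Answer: -928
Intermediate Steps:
(F(3, M(4, x))*(-29))*(-32) = -1*(-29)*(-32) = 29*(-32) = -928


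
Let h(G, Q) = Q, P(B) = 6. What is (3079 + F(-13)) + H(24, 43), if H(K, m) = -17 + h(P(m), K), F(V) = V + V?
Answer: 3060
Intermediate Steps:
F(V) = 2*V
H(K, m) = -17 + K
(3079 + F(-13)) + H(24, 43) = (3079 + 2*(-13)) + (-17 + 24) = (3079 - 26) + 7 = 3053 + 7 = 3060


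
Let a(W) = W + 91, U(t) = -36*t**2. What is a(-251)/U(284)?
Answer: 5/90738 ≈ 5.5104e-5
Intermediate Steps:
a(W) = 91 + W
a(-251)/U(284) = (91 - 251)/((-36*284**2)) = -160/((-36*80656)) = -160/(-2903616) = -160*(-1/2903616) = 5/90738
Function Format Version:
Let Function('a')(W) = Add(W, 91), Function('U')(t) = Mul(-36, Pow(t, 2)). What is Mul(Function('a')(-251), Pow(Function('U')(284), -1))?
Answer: Rational(5, 90738) ≈ 5.5104e-5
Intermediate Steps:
Function('a')(W) = Add(91, W)
Mul(Function('a')(-251), Pow(Function('U')(284), -1)) = Mul(Add(91, -251), Pow(Mul(-36, Pow(284, 2)), -1)) = Mul(-160, Pow(Mul(-36, 80656), -1)) = Mul(-160, Pow(-2903616, -1)) = Mul(-160, Rational(-1, 2903616)) = Rational(5, 90738)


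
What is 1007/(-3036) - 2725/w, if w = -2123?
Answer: 557749/585948 ≈ 0.95187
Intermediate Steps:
1007/(-3036) - 2725/w = 1007/(-3036) - 2725/(-2123) = 1007*(-1/3036) - 2725*(-1/2123) = -1007/3036 + 2725/2123 = 557749/585948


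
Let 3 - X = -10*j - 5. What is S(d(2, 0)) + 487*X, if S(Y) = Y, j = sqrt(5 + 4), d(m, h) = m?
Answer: 18508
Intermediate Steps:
j = 3 (j = sqrt(9) = 3)
X = 38 (X = 3 - (-10*3 - 5) = 3 - (-30 - 5) = 3 - 1*(-35) = 3 + 35 = 38)
S(d(2, 0)) + 487*X = 2 + 487*38 = 2 + 18506 = 18508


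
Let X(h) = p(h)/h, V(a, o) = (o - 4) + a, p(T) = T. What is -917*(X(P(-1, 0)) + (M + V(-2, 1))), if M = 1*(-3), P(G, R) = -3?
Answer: 6419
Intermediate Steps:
M = -3
V(a, o) = -4 + a + o (V(a, o) = (-4 + o) + a = -4 + a + o)
X(h) = 1 (X(h) = h/h = 1)
-917*(X(P(-1, 0)) + (M + V(-2, 1))) = -917*(1 + (-3 + (-4 - 2 + 1))) = -917*(1 + (-3 - 5)) = -917*(1 - 8) = -917*(-7) = 6419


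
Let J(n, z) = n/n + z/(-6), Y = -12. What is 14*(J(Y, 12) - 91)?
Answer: -1288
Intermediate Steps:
J(n, z) = 1 - z/6 (J(n, z) = 1 + z*(-1/6) = 1 - z/6)
14*(J(Y, 12) - 91) = 14*((1 - 1/6*12) - 91) = 14*((1 - 2) - 91) = 14*(-1 - 91) = 14*(-92) = -1288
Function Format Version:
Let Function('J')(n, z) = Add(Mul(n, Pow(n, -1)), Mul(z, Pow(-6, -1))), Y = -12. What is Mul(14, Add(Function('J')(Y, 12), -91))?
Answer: -1288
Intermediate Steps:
Function('J')(n, z) = Add(1, Mul(Rational(-1, 6), z)) (Function('J')(n, z) = Add(1, Mul(z, Rational(-1, 6))) = Add(1, Mul(Rational(-1, 6), z)))
Mul(14, Add(Function('J')(Y, 12), -91)) = Mul(14, Add(Add(1, Mul(Rational(-1, 6), 12)), -91)) = Mul(14, Add(Add(1, -2), -91)) = Mul(14, Add(-1, -91)) = Mul(14, -92) = -1288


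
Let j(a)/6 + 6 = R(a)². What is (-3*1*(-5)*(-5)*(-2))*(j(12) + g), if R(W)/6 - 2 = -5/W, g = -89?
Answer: 62475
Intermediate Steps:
R(W) = 12 - 30/W (R(W) = 12 + 6*(-5/W) = 12 - 30/W)
j(a) = -36 + 6*(12 - 30/a)²
(-3*1*(-5)*(-5)*(-2))*(j(12) + g) = (-3*1*(-5)*(-5)*(-2))*((828 - 4320/12 + 5400/12²) - 89) = (-(-15)*(-5)*(-2))*((828 - 4320*1/12 + 5400*(1/144)) - 89) = (-3*25*(-2))*((828 - 360 + 75/2) - 89) = (-75*(-2))*(1011/2 - 89) = 150*(833/2) = 62475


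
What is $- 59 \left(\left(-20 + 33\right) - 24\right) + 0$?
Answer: $649$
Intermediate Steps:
$- 59 \left(\left(-20 + 33\right) - 24\right) + 0 = - 59 \left(13 - 24\right) + 0 = \left(-59\right) \left(-11\right) + 0 = 649 + 0 = 649$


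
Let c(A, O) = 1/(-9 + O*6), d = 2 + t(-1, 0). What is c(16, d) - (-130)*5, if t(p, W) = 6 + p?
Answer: 21451/33 ≈ 650.03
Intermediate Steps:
d = 7 (d = 2 + (6 - 1) = 2 + 5 = 7)
c(A, O) = 1/(-9 + 6*O)
c(16, d) - (-130)*5 = 1/(3*(-3 + 2*7)) - (-130)*5 = 1/(3*(-3 + 14)) - 1*(-650) = (⅓)/11 + 650 = (⅓)*(1/11) + 650 = 1/33 + 650 = 21451/33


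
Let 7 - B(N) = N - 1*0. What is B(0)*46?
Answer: 322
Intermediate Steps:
B(N) = 7 - N (B(N) = 7 - (N - 1*0) = 7 - (N + 0) = 7 - N)
B(0)*46 = (7 - 1*0)*46 = (7 + 0)*46 = 7*46 = 322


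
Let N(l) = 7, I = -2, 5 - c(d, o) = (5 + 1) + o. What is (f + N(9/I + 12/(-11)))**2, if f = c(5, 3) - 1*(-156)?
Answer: 25281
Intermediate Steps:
c(d, o) = -1 - o (c(d, o) = 5 - ((5 + 1) + o) = 5 - (6 + o) = 5 + (-6 - o) = -1 - o)
f = 152 (f = (-1 - 1*3) - 1*(-156) = (-1 - 3) + 156 = -4 + 156 = 152)
(f + N(9/I + 12/(-11)))**2 = (152 + 7)**2 = 159**2 = 25281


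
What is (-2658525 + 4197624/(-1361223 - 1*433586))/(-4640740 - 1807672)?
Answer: 4771548794349/11573667893308 ≈ 0.41228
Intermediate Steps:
(-2658525 + 4197624/(-1361223 - 1*433586))/(-4640740 - 1807672) = (-2658525 + 4197624/(-1361223 - 433586))/(-6448412) = (-2658525 + 4197624/(-1794809))*(-1/6448412) = (-2658525 + 4197624*(-1/1794809))*(-1/6448412) = (-2658525 - 4197624/1794809)*(-1/6448412) = -4771548794349/1794809*(-1/6448412) = 4771548794349/11573667893308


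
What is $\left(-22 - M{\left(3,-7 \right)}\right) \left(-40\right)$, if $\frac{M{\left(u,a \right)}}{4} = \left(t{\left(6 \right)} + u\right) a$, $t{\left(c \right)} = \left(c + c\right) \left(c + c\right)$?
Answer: $-163760$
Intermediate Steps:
$t{\left(c \right)} = 4 c^{2}$ ($t{\left(c \right)} = 2 c 2 c = 4 c^{2}$)
$M{\left(u,a \right)} = 4 a \left(144 + u\right)$ ($M{\left(u,a \right)} = 4 \left(4 \cdot 6^{2} + u\right) a = 4 \left(4 \cdot 36 + u\right) a = 4 \left(144 + u\right) a = 4 a \left(144 + u\right)$)
$\left(-22 - M{\left(3,-7 \right)}\right) \left(-40\right) = \left(-22 - 4 \left(-7\right) \left(144 + 3\right)\right) \left(-40\right) = \left(-22 - 4 \left(-7\right) 147\right) \left(-40\right) = \left(-22 - -4116\right) \left(-40\right) = \left(-22 + 4116\right) \left(-40\right) = 4094 \left(-40\right) = -163760$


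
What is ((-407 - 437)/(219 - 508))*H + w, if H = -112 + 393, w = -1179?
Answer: -103567/289 ≈ -358.36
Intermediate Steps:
H = 281
((-407 - 437)/(219 - 508))*H + w = ((-407 - 437)/(219 - 508))*281 - 1179 = -844/(-289)*281 - 1179 = -844*(-1/289)*281 - 1179 = (844/289)*281 - 1179 = 237164/289 - 1179 = -103567/289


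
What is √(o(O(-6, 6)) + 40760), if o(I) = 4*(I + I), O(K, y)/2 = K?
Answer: 2*√10166 ≈ 201.65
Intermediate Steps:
O(K, y) = 2*K
o(I) = 8*I (o(I) = 4*(2*I) = 8*I)
√(o(O(-6, 6)) + 40760) = √(8*(2*(-6)) + 40760) = √(8*(-12) + 40760) = √(-96 + 40760) = √40664 = 2*√10166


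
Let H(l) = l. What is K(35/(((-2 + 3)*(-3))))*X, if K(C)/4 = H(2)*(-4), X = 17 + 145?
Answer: -5184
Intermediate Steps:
X = 162
K(C) = -32 (K(C) = 4*(2*(-4)) = 4*(-8) = -32)
K(35/(((-2 + 3)*(-3))))*X = -32*162 = -5184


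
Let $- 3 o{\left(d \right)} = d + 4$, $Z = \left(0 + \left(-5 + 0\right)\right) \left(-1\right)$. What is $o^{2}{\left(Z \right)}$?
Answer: $9$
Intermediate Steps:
$Z = 5$ ($Z = \left(0 - 5\right) \left(-1\right) = \left(-5\right) \left(-1\right) = 5$)
$o{\left(d \right)} = - \frac{4}{3} - \frac{d}{3}$ ($o{\left(d \right)} = - \frac{d + 4}{3} = - \frac{4 + d}{3} = - \frac{4}{3} - \frac{d}{3}$)
$o^{2}{\left(Z \right)} = \left(- \frac{4}{3} - \frac{5}{3}\right)^{2} = \left(-3\right)^{2} = 9$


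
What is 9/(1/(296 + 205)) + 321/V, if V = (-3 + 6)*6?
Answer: 27161/6 ≈ 4526.8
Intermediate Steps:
V = 18 (V = 3*6 = 18)
9/(1/(296 + 205)) + 321/V = 9/(1/(296 + 205)) + 321/18 = 9/(1/501) + 321*(1/18) = 9/(1/501) + 107/6 = 9*501 + 107/6 = 4509 + 107/6 = 27161/6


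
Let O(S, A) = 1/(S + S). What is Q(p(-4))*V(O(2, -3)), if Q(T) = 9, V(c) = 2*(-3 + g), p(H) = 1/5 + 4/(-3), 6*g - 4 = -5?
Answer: -57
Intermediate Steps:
g = -⅙ (g = ⅔ + (⅙)*(-5) = ⅔ - ⅚ = -⅙ ≈ -0.16667)
p(H) = -17/15 (p(H) = 1*(⅕) + 4*(-⅓) = ⅕ - 4/3 = -17/15)
O(S, A) = 1/(2*S)
V(c) = -19/3 (V(c) = 2*(-3 - ⅙) = 2*(-19/6) = -19/3)
Q(p(-4))*V(O(2, -3)) = 9*(-19/3) = -57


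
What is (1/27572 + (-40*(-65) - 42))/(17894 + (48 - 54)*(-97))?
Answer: 70529177/509420272 ≈ 0.13845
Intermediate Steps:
(1/27572 + (-40*(-65) - 42))/(17894 + (48 - 54)*(-97)) = (1/27572 + (2600 - 42))/(17894 - 6*(-97)) = (1/27572 + 2558)/(17894 + 582) = (70529177/27572)/18476 = (70529177/27572)*(1/18476) = 70529177/509420272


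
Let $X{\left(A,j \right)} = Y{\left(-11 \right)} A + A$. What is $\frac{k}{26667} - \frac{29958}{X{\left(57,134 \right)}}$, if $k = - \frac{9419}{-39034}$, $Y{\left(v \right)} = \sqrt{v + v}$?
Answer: $- \frac{10394619788405}{454881899286} + \frac{9986 i \sqrt{22}}{437} \approx -22.851 + 107.18 i$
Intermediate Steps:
$Y{\left(v \right)} = \sqrt{2} \sqrt{v}$ ($Y{\left(v \right)} = \sqrt{2 v} = \sqrt{2} \sqrt{v}$)
$k = \frac{9419}{39034}$ ($k = \left(-9419\right) \left(- \frac{1}{39034}\right) = \frac{9419}{39034} \approx 0.2413$)
$X{\left(A,j \right)} = A + i A \sqrt{22}$ ($X{\left(A,j \right)} = \sqrt{2} \sqrt{-11} A + A = \sqrt{2} i \sqrt{11} A + A = i \sqrt{22} A + A = i A \sqrt{22} + A = A + i A \sqrt{22}$)
$\frac{k}{26667} - \frac{29958}{X{\left(57,134 \right)}} = \frac{9419}{39034 \cdot 26667} - \frac{29958}{57 \left(1 + i \sqrt{22}\right)} = \frac{9419}{39034} \cdot \frac{1}{26667} - \frac{29958}{57 + 57 i \sqrt{22}} = \frac{9419}{1040919678} - \frac{29958}{57 + 57 i \sqrt{22}}$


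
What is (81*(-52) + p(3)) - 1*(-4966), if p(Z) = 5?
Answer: 759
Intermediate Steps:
(81*(-52) + p(3)) - 1*(-4966) = (81*(-52) + 5) - 1*(-4966) = (-4212 + 5) + 4966 = -4207 + 4966 = 759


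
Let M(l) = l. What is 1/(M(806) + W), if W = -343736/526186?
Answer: 263093/211881090 ≈ 0.0012417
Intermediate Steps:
W = -171868/263093 (W = -343736*1/526186 = -171868/263093 ≈ -0.65326)
1/(M(806) + W) = 1/(806 - 171868/263093) = 1/(211881090/263093) = 263093/211881090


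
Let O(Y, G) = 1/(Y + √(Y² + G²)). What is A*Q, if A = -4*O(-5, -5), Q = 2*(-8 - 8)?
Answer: 128/5 + 128*√2/5 ≈ 61.804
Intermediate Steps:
O(Y, G) = 1/(Y + √(G² + Y²))
Q = -32 (Q = 2*(-16) = -32)
A = -4/(-5 + 5*√2) (A = -4/(-5 + √((-5)² + (-5)²)) = -4/(-5 + √(25 + 25)) = -4/(-5 + √50) = -4/(-5 + 5*√2) ≈ -1.9314)
A*Q = (-⅘ - 4*√2/5)*(-32) = 128/5 + 128*√2/5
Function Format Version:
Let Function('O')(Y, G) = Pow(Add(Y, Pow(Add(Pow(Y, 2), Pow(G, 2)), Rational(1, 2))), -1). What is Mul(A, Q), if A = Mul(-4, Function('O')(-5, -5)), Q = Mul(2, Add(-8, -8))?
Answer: Add(Rational(128, 5), Mul(Rational(128, 5), Pow(2, Rational(1, 2)))) ≈ 61.804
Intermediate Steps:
Function('O')(Y, G) = Pow(Add(Y, Pow(Add(Pow(G, 2), Pow(Y, 2)), Rational(1, 2))), -1)
Q = -32 (Q = Mul(2, -16) = -32)
A = Mul(-4, Pow(Add(-5, Mul(5, Pow(2, Rational(1, 2)))), -1)) (A = Mul(-4, Pow(Add(-5, Pow(Add(Pow(-5, 2), Pow(-5, 2)), Rational(1, 2))), -1)) = Mul(-4, Pow(Add(-5, Pow(Add(25, 25), Rational(1, 2))), -1)) = Mul(-4, Pow(Add(-5, Pow(50, Rational(1, 2))), -1)) = Mul(-4, Pow(Add(-5, Mul(5, Pow(2, Rational(1, 2)))), -1)) ≈ -1.9314)
Mul(A, Q) = Mul(Add(Rational(-4, 5), Mul(Rational(-4, 5), Pow(2, Rational(1, 2)))), -32) = Add(Rational(128, 5), Mul(Rational(128, 5), Pow(2, Rational(1, 2))))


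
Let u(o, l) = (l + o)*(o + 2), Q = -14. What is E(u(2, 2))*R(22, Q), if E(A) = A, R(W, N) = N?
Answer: -224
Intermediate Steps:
u(o, l) = (2 + o)*(l + o) (u(o, l) = (l + o)*(2 + o) = (2 + o)*(l + o))
E(u(2, 2))*R(22, Q) = (2² + 2*2 + 2*2 + 2*2)*(-14) = (4 + 4 + 4 + 4)*(-14) = 16*(-14) = -224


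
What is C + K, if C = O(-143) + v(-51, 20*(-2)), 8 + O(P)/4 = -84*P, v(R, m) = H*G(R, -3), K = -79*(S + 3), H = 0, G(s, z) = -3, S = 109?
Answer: 39168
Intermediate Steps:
K = -8848 (K = -79*(109 + 3) = -79*112 = -8848)
v(R, m) = 0 (v(R, m) = 0*(-3) = 0)
O(P) = -32 - 336*P (O(P) = -32 + 4*(-84*P) = -32 - 336*P)
C = 48016 (C = (-32 - 336*(-143)) + 0 = (-32 + 48048) + 0 = 48016 + 0 = 48016)
C + K = 48016 - 8848 = 39168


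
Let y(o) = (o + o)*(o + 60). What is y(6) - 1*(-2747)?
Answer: 3539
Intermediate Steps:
y(o) = 2*o*(60 + o) (y(o) = (2*o)*(60 + o) = 2*o*(60 + o))
y(6) - 1*(-2747) = 2*6*(60 + 6) - 1*(-2747) = 2*6*66 + 2747 = 792 + 2747 = 3539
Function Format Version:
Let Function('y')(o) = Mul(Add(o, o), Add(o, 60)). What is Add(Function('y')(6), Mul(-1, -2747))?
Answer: 3539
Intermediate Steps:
Function('y')(o) = Mul(2, o, Add(60, o)) (Function('y')(o) = Mul(Mul(2, o), Add(60, o)) = Mul(2, o, Add(60, o)))
Add(Function('y')(6), Mul(-1, -2747)) = Add(Mul(2, 6, Add(60, 6)), Mul(-1, -2747)) = Add(Mul(2, 6, 66), 2747) = Add(792, 2747) = 3539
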